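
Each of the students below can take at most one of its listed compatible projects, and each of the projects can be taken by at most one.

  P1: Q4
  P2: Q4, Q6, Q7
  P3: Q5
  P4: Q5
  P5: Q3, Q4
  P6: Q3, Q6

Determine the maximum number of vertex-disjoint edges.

Unit-capacity flow: source→left, listed edges, right→sink; max matching = max flow.
Augmenting path P1→Q4 (+1); matched 1.
Augmenting path P2→Q6 (+1); matched 2.
Augmenting path P3→Q5 (+1); matched 3.
Augmenting path P5→Q3 (+1); matched 4.
Augmenting path P6→Q6→P2→Q7 (+1); matched 5.
No augmenting path remains; maximum matching = 5.
König certificate: {P1, P2, P5, P6, Q5} is a vertex cover of size 5 (every listed pair touches it), so no matching can be larger.

5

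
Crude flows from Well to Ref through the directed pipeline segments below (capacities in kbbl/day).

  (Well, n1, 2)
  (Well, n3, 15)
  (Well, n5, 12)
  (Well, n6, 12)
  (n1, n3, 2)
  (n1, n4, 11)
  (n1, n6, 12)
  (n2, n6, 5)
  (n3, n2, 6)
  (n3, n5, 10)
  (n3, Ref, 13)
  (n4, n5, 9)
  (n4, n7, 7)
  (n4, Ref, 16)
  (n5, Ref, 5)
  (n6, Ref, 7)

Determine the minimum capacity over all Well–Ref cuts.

27

Augment Well→n3→Ref: bottleneck 13, flow now 13.
Augment Well→n5→Ref: bottleneck 5, flow now 18.
Augment Well→n6→Ref: bottleneck 7, flow now 25.
Augment Well→n1→n4→Ref: bottleneck 2, flow now 27.
No augmenting path remains; maximum flow = 27.
By max-flow min-cut, the minimum cut capacity equals the max flow.
In the residual graph, reachable from Well: {Well, n2, n3, n5, n6}.
Min-cut edges: Well→n1 (2), n3→Ref (13), n5→Ref (5), n6→Ref (7); capacity 2 + 13 + 5 + 7 = 27.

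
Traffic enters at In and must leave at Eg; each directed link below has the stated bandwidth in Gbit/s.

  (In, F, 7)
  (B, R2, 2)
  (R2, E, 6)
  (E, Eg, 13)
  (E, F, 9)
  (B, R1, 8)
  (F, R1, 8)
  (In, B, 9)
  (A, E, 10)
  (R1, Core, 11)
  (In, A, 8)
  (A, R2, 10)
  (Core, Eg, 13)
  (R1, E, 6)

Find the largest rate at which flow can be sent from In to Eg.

24

Augment In→A→E→Eg: bottleneck 8, flow now 8.
Augment In→F→R1→E→Eg: bottleneck 5, flow now 13.
Augment In→F→R1→Core→Eg: bottleneck 2, flow now 15.
Augment In→B→R1→Core→Eg: bottleneck 8, flow now 23.
Augment In→B→R2→E→R1→Core→Eg: bottleneck 1, flow now 24. (uses reverse residual edge)
No augmenting path remains; maximum flow = 24.
In the residual graph, reachable from In: {In}.
Min-cut edges: In→F (7), In→B (9), In→A (8); capacity 7 + 9 + 8 = 24.
This cut is saturated, so no flow can exceed 24.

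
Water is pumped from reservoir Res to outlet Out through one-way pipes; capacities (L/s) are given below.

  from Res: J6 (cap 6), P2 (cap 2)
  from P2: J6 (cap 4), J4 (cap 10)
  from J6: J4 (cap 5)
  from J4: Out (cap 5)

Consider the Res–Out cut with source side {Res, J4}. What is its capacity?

13

Edges leaving {Res, J4}: Res→P2 (2), Res→J6 (6), J4→Out (5).
Cut capacity = 2 + 6 + 5 = 13.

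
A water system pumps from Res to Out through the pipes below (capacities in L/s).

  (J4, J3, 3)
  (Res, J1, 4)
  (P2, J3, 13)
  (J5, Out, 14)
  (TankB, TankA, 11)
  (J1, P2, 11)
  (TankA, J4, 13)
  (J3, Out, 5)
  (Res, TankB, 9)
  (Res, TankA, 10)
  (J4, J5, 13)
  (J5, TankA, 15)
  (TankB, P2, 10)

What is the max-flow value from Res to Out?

18

Augment Res→J1→P2→J3→Out: bottleneck 4, flow now 4.
Augment Res→TankA→J4→J5→Out: bottleneck 10, flow now 14.
Augment Res→TankB→P2→J3→Out: bottleneck 1, flow now 15.
Augment Res→TankB→TankA→J4→J5→Out: bottleneck 3, flow now 18.
No augmenting path remains; maximum flow = 18.
In the residual graph, reachable from Res: {Res, J1, TankA, TankB, P2, J3}.
Min-cut edges: TankA→J4 (13), J3→Out (5); capacity 13 + 5 = 18.
This cut is saturated, so no flow can exceed 18.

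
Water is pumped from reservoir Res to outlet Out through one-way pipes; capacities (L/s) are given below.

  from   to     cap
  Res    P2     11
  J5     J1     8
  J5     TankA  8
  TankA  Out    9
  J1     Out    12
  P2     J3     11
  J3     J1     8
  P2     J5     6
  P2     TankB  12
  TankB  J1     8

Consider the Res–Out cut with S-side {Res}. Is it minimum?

Given cut capacity: 11 = 11.
Augment Res→P2→TankB→J1→Out: bottleneck 8, flow now 8.
Augment Res→P2→J3→J1→Out: bottleneck 3, flow now 11.
No augmenting path remains; maximum flow = 11.
Cut capacity 11 equals the max flow, so it is a minimum cut.

Yes — it is a minimum cut (capacity 11).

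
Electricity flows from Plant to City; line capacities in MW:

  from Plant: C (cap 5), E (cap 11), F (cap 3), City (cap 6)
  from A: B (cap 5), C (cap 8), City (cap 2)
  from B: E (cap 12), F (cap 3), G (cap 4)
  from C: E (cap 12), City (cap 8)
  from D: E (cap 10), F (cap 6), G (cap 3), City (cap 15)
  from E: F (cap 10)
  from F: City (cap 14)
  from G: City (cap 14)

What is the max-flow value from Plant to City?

Augment Plant→City: bottleneck 6, flow now 6.
Augment Plant→C→City: bottleneck 5, flow now 11.
Augment Plant→F→City: bottleneck 3, flow now 14.
Augment Plant→E→F→City: bottleneck 10, flow now 24.
No augmenting path remains; maximum flow = 24.
In the residual graph, reachable from Plant: {Plant, E}.
Min-cut edges: Plant→C (5), Plant→F (3), Plant→City (6), E→F (10); capacity 5 + 3 + 6 + 10 = 24.
This cut is saturated, so no flow can exceed 24.

24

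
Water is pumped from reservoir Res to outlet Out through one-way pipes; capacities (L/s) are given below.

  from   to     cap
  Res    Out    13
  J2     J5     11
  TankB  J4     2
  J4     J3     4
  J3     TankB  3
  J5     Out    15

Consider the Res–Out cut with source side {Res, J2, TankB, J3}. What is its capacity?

26

Edges leaving {Res, J2, TankB, J3}: Res→Out (13), J2→J5 (11), TankB→J4 (2).
Cut capacity = 13 + 11 + 2 = 26.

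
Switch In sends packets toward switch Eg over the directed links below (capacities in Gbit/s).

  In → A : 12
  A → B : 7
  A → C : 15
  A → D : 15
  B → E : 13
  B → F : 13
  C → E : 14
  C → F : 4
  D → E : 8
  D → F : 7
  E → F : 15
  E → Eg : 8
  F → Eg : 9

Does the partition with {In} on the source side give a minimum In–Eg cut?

Yes — it is a minimum cut (capacity 12).

Given cut capacity: 12 = 12.
Augment In→A→B→E→Eg: bottleneck 7, flow now 7.
Augment In→A→C→E→Eg: bottleneck 1, flow now 8.
Augment In→A→C→F→Eg: bottleneck 4, flow now 12.
No augmenting path remains; maximum flow = 12.
Cut capacity 12 equals the max flow, so it is a minimum cut.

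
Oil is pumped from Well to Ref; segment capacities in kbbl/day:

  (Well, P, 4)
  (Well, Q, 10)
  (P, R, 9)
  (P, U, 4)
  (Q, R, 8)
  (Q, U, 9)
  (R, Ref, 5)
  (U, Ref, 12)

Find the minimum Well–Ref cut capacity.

14

Augment Well→P→R→Ref: bottleneck 4, flow now 4.
Augment Well→Q→R→Ref: bottleneck 1, flow now 5.
Augment Well→Q→U→Ref: bottleneck 9, flow now 14.
No augmenting path remains; maximum flow = 14.
By max-flow min-cut, the minimum cut capacity equals the max flow.
In the residual graph, reachable from Well: {Well}.
Min-cut edges: Well→P (4), Well→Q (10); capacity 4 + 10 = 14.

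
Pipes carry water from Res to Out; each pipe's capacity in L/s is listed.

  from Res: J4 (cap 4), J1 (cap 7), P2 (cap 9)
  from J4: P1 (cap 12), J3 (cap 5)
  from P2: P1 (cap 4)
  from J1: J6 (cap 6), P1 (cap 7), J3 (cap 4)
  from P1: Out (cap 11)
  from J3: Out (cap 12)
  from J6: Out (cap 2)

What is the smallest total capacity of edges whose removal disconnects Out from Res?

15

Augment Res→J4→P1→Out: bottleneck 4, flow now 4.
Augment Res→P2→P1→Out: bottleneck 4, flow now 8.
Augment Res→J1→P1→Out: bottleneck 3, flow now 11.
Augment Res→J1→J3→Out: bottleneck 4, flow now 15.
No augmenting path remains; maximum flow = 15.
By max-flow min-cut, the minimum cut capacity equals the max flow.
In the residual graph, reachable from Res: {Res, P2}.
Min-cut edges: Res→J4 (4), Res→J1 (7), P2→P1 (4); capacity 4 + 7 + 4 = 15.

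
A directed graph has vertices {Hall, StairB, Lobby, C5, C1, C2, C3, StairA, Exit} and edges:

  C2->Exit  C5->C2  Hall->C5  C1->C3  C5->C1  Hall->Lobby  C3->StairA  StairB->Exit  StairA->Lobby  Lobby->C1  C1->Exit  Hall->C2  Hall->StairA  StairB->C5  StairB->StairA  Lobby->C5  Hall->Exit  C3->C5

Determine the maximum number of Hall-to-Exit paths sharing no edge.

3

Assign every edge capacity 1; by Menger, the answer equals the max flow.
Path Hall→Exit (+1); total 1.
Path Hall→C2→Exit (+1); total 2.
Path Hall→Lobby→C1→Exit (+1); total 3.
No residual Hall→Exit path; max flow = 3.
Certifying cut of size 3: {C1→Exit, C2→Exit, Hall→Exit}.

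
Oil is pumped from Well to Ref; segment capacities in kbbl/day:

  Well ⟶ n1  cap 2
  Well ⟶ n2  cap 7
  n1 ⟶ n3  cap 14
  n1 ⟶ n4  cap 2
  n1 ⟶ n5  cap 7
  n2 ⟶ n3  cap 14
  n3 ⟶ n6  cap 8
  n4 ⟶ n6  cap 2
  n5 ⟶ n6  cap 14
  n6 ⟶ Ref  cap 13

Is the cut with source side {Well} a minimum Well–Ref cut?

Yes — it is a minimum cut (capacity 9).

Given cut capacity: 2 + 7 = 9.
Augment Well→n1→n3→n6→Ref: bottleneck 2, flow now 2.
Augment Well→n2→n3→n6→Ref: bottleneck 6, flow now 8.
Augment Well→n2→n3→n1→n4→n6→Ref: bottleneck 1, flow now 9. (uses reverse residual edge)
No augmenting path remains; maximum flow = 9.
Cut capacity 9 equals the max flow, so it is a minimum cut.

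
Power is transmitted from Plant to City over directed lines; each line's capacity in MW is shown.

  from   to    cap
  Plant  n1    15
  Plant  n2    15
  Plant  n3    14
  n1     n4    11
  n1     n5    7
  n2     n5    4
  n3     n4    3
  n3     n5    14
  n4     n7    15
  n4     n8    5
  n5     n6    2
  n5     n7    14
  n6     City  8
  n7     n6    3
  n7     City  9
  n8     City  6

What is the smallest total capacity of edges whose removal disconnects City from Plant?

Augment Plant→n1→n4→n7→City: bottleneck 9, flow now 9.
Augment Plant→n1→n4→n8→City: bottleneck 2, flow now 11.
Augment Plant→n1→n5→n6→City: bottleneck 2, flow now 13.
Augment Plant→n3→n4→n8→City: bottleneck 3, flow now 16.
Augment Plant→n1→n5→n7→n6→City: bottleneck 2, flow now 18.
Augment Plant→n2→n5→n7→n6→City: bottleneck 1, flow now 19.
No augmenting path remains; maximum flow = 19.
By max-flow min-cut, the minimum cut capacity equals the max flow.
In the residual graph, reachable from Plant: {Plant, n1, n2, n3, n4, n5, n7}.
Min-cut edges: n4→n8 (5), n5→n6 (2), n7→n6 (3), n7→City (9); capacity 5 + 2 + 3 + 9 = 19.

19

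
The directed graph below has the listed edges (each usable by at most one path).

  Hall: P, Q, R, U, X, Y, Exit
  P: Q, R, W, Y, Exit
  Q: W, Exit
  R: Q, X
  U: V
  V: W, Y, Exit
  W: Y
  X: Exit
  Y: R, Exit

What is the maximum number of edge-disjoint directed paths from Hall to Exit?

Assign every edge capacity 1; by Menger, the answer equals the max flow.
Path Hall→Exit (+1); total 1.
Path Hall→P→Exit (+1); total 2.
Path Hall→Q→Exit (+1); total 3.
Path Hall→X→Exit (+1); total 4.
Path Hall→Y→Exit (+1); total 5.
Path Hall→U→V→Exit (+1); total 6.
No residual Hall→Exit path; max flow = 6.
Certifying cut of size 6: {Hall→Exit, Hall→P, Hall→U, Q→Exit, X→Exit, Y→Exit}.

6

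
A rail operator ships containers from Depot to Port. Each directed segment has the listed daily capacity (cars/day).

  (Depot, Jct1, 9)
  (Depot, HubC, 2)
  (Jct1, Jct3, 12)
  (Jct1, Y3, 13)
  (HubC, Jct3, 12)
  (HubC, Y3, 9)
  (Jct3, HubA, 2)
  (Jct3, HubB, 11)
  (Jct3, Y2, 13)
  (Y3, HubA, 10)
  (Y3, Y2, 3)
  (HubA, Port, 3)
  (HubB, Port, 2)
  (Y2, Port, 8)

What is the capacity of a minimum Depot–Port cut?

Augment Depot→Jct1→Jct3→HubA→Port: bottleneck 2, flow now 2.
Augment Depot→Jct1→Jct3→HubB→Port: bottleneck 2, flow now 4.
Augment Depot→Jct1→Jct3→Y2→Port: bottleneck 5, flow now 9.
Augment Depot→HubC→Jct3→Y2→Port: bottleneck 2, flow now 11.
No augmenting path remains; maximum flow = 11.
By max-flow min-cut, the minimum cut capacity equals the max flow.
In the residual graph, reachable from Depot: {Depot}.
Min-cut edges: Depot→Jct1 (9), Depot→HubC (2); capacity 9 + 2 = 11.

11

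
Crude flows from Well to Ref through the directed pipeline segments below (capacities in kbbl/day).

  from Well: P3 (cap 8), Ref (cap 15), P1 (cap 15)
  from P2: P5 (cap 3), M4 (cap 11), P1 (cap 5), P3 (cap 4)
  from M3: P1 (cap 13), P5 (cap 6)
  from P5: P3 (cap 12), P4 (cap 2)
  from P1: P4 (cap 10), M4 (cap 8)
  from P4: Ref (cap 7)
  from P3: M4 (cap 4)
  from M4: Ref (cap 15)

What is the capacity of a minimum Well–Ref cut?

Augment Well→Ref: bottleneck 15, flow now 15.
Augment Well→P1→P4→Ref: bottleneck 7, flow now 22.
Augment Well→P1→M4→Ref: bottleneck 8, flow now 30.
Augment Well→P3→M4→Ref: bottleneck 4, flow now 34.
No augmenting path remains; maximum flow = 34.
By max-flow min-cut, the minimum cut capacity equals the max flow.
In the residual graph, reachable from Well: {Well, P3}.
Min-cut edges: Well→P1 (15), Well→Ref (15), P3→M4 (4); capacity 15 + 15 + 4 = 34.

34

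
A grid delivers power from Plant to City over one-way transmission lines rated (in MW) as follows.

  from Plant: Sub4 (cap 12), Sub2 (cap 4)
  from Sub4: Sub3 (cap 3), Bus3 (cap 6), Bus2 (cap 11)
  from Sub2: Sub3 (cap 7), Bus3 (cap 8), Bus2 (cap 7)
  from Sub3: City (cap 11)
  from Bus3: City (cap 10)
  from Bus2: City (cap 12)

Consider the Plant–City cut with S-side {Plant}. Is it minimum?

Given cut capacity: 12 + 4 = 16.
Augment Plant→Sub4→Sub3→City: bottleneck 3, flow now 3.
Augment Plant→Sub4→Bus3→City: bottleneck 6, flow now 9.
Augment Plant→Sub4→Bus2→City: bottleneck 3, flow now 12.
Augment Plant→Sub2→Sub3→City: bottleneck 4, flow now 16.
No augmenting path remains; maximum flow = 16.
Cut capacity 16 equals the max flow, so it is a minimum cut.

Yes — it is a minimum cut (capacity 16).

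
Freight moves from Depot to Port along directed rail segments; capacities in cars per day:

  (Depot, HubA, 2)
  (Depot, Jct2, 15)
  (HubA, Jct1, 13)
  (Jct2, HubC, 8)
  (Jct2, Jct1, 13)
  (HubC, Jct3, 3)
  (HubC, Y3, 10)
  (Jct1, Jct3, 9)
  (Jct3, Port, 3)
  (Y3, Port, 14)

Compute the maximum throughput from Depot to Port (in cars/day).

11

Augment Depot→HubA→Jct1→Jct3→Port: bottleneck 2, flow now 2.
Augment Depot→Jct2→HubC→Jct3→Port: bottleneck 1, flow now 3.
Augment Depot→Jct2→HubC→Y3→Port: bottleneck 7, flow now 10.
Augment Depot→Jct2→Jct1→Jct3→HubC→Y3→Port: bottleneck 1, flow now 11. (uses reverse residual edge)
No augmenting path remains; maximum flow = 11.
In the residual graph, reachable from Depot: {Depot, HubA, Jct2, Jct1, Jct3}.
Min-cut edges: Jct2→HubC (8), Jct3→Port (3); capacity 8 + 3 = 11.
This cut is saturated, so no flow can exceed 11.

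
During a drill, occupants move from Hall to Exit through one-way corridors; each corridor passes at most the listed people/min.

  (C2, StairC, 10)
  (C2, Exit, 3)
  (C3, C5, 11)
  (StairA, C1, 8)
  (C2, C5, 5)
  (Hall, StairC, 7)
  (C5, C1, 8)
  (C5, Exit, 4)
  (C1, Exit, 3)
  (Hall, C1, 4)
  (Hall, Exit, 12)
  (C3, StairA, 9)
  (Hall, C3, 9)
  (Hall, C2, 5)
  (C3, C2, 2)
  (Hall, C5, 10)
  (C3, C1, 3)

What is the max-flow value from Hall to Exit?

Augment Hall→Exit: bottleneck 12, flow now 12.
Augment Hall→C2→Exit: bottleneck 3, flow now 15.
Augment Hall→C5→Exit: bottleneck 4, flow now 19.
Augment Hall→C1→Exit: bottleneck 3, flow now 22.
No augmenting path remains; maximum flow = 22.
In the residual graph, reachable from Hall: {Hall, C3, C2, C5, StairC, StairA, C1}.
Min-cut edges: Hall→Exit (12), C2→Exit (3), C5→Exit (4), C1→Exit (3); capacity 12 + 3 + 4 + 3 = 22.
This cut is saturated, so no flow can exceed 22.

22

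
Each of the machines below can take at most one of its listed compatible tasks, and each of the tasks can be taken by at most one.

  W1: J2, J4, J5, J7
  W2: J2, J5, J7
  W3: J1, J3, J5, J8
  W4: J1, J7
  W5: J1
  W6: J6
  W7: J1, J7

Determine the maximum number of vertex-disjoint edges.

6

Unit-capacity flow: source→left, listed edges, right→sink; max matching = max flow.
Augmenting path W1→J2 (+1); matched 1.
Augmenting path W2→J5 (+1); matched 2.
Augmenting path W3→J1 (+1); matched 3.
Augmenting path W4→J7 (+1); matched 4.
Augmenting path W6→J6 (+1); matched 5.
Augmenting path W5→J1→W3→J3 (+1); matched 6.
No augmenting path remains; maximum matching = 6.
König certificate: {W1, W2, W3, W6, J1, J7} is a vertex cover of size 6 (every listed pair touches it), so no matching can be larger.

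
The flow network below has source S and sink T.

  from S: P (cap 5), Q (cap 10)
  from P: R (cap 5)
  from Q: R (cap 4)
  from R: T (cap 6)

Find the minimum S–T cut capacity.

6

Augment S→P→R→T: bottleneck 5, flow now 5.
Augment S→Q→R→T: bottleneck 1, flow now 6.
No augmenting path remains; maximum flow = 6.
By max-flow min-cut, the minimum cut capacity equals the max flow.
In the residual graph, reachable from S: {S, P, Q, R}.
Min-cut edges: R→T (6); capacity 6 = 6.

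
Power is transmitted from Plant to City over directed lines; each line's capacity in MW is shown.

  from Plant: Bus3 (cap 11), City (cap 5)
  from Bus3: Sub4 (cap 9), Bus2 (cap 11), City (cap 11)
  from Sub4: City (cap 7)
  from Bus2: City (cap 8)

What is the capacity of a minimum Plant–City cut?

Augment Plant→City: bottleneck 5, flow now 5.
Augment Plant→Bus3→City: bottleneck 11, flow now 16.
No augmenting path remains; maximum flow = 16.
By max-flow min-cut, the minimum cut capacity equals the max flow.
In the residual graph, reachable from Plant: {Plant}.
Min-cut edges: Plant→Bus3 (11), Plant→City (5); capacity 11 + 5 = 16.

16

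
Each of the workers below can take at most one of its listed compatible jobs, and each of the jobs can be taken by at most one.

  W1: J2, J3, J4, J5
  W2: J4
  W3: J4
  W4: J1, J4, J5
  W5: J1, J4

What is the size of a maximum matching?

Unit-capacity flow: source→left, listed edges, right→sink; max matching = max flow.
Augmenting path W1→J2 (+1); matched 1.
Augmenting path W2→J4 (+1); matched 2.
Augmenting path W4→J1 (+1); matched 3.
Augmenting path W5→J1→W4→J5 (+1); matched 4.
No augmenting path remains; maximum matching = 4.
König certificate: {W1, W4, W5, J4} is a vertex cover of size 4 (every listed pair touches it), so no matching can be larger.

4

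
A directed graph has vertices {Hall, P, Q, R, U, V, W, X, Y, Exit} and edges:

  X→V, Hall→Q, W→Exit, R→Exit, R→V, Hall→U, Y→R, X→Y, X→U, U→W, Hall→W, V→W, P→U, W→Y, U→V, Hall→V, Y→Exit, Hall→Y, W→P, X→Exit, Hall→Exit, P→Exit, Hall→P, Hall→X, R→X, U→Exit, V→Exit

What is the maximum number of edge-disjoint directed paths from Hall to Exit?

7

Assign every edge capacity 1; by Menger, the answer equals the max flow.
Path Hall→Exit (+1); total 1.
Path Hall→P→Exit (+1); total 2.
Path Hall→U→Exit (+1); total 3.
Path Hall→V→Exit (+1); total 4.
Path Hall→W→Exit (+1); total 5.
Path Hall→X→Exit (+1); total 6.
Path Hall→Y→Exit (+1); total 7.
No residual Hall→Exit path; max flow = 7.
Certifying cut of size 7: {Hall→Exit, Hall→P, Hall→U, Hall→V, Hall→W, Hall→X, Hall→Y}.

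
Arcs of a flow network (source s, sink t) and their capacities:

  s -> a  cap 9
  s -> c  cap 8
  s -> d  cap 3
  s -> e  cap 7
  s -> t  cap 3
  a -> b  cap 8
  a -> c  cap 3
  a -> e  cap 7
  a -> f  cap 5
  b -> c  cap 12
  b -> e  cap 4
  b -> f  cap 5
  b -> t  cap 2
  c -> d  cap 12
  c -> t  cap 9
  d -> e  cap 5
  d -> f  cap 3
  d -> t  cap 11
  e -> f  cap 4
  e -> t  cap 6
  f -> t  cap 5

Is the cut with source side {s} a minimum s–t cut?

Given cut capacity: 9 + 8 + 3 + 7 + 3 = 30.
Augment s→t: bottleneck 3, flow now 3.
Augment s→c→t: bottleneck 8, flow now 11.
Augment s→d→t: bottleneck 3, flow now 14.
Augment s→e→t: bottleneck 6, flow now 20.
Augment s→a→b→t: bottleneck 2, flow now 22.
Augment s→a→c→t: bottleneck 1, flow now 23.
Augment s→a→f→t: bottleneck 5, flow now 28.
Augment s→a→c→d→t: bottleneck 1, flow now 29.
Augment s→e→f→a→c→d→t: bottleneck 1, flow now 30. (uses reverse residual edge)
No augmenting path remains; maximum flow = 30.
Cut capacity 30 equals the max flow, so it is a minimum cut.

Yes — it is a minimum cut (capacity 30).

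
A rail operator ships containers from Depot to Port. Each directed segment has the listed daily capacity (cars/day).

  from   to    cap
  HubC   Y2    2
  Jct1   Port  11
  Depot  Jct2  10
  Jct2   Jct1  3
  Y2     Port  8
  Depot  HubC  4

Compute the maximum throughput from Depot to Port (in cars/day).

Augment Depot→HubC→Y2→Port: bottleneck 2, flow now 2.
Augment Depot→Jct2→Jct1→Port: bottleneck 3, flow now 5.
No augmenting path remains; maximum flow = 5.
In the residual graph, reachable from Depot: {Depot, HubC, Jct2}.
Min-cut edges: HubC→Y2 (2), Jct2→Jct1 (3); capacity 2 + 3 = 5.
This cut is saturated, so no flow can exceed 5.

5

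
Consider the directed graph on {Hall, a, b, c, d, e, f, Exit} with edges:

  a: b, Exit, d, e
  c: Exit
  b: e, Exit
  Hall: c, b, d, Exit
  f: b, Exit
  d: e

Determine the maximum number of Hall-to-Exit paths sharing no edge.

Assign every edge capacity 1; by Menger, the answer equals the max flow.
Path Hall→Exit (+1); total 1.
Path Hall→b→Exit (+1); total 2.
Path Hall→c→Exit (+1); total 3.
No residual Hall→Exit path; max flow = 3.
Certifying cut of size 3: {Hall→Exit, Hall→b, Hall→c}.

3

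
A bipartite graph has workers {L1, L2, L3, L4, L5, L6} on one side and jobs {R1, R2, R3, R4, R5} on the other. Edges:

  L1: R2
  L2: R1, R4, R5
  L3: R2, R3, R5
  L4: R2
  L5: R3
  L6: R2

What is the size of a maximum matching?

Unit-capacity flow: source→left, listed edges, right→sink; max matching = max flow.
Augmenting path L1→R2 (+1); matched 1.
Augmenting path L2→R1 (+1); matched 2.
Augmenting path L3→R3 (+1); matched 3.
Augmenting path L5→R3→L3→R5 (+1); matched 4.
No augmenting path remains; maximum matching = 4.
König certificate: {L2, L3, L5, R2} is a vertex cover of size 4 (every listed pair touches it), so no matching can be larger.

4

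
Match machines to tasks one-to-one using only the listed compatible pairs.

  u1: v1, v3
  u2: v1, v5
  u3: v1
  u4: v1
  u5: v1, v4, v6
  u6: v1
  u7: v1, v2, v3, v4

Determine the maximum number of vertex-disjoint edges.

5

Unit-capacity flow: source→left, listed edges, right→sink; max matching = max flow.
Augmenting path u1→v1 (+1); matched 1.
Augmenting path u2→v5 (+1); matched 2.
Augmenting path u5→v4 (+1); matched 3.
Augmenting path u7→v2 (+1); matched 4.
Augmenting path u3→v1→u1→v3 (+1); matched 5.
No augmenting path remains; maximum matching = 5.
König certificate: {u1, u2, u5, u7, v1} is a vertex cover of size 5 (every listed pair touches it), so no matching can be larger.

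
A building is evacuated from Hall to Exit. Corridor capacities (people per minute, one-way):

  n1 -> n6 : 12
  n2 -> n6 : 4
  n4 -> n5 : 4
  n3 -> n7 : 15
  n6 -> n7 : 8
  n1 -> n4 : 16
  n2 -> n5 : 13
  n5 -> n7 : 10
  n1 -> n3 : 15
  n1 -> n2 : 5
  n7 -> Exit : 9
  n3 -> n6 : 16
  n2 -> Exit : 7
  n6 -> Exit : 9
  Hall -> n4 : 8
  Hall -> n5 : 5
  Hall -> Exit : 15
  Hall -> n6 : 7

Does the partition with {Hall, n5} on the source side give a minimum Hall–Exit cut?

No — its capacity is 40, but the minimum cut has capacity 31.

Given cut capacity: 8 + 7 + 15 + 10 = 40.
Augment Hall→Exit: bottleneck 15, flow now 15.
Augment Hall→n6→Exit: bottleneck 7, flow now 22.
Augment Hall→n5→n7→Exit: bottleneck 5, flow now 27.
Augment Hall→n4→n5→n7→Exit: bottleneck 4, flow now 31.
No augmenting path remains; maximum flow = 31.
In the residual graph, reachable from Hall: {Hall, n4}.
Min-cut edges: Hall→n5 (5), Hall→n6 (7), Hall→Exit (15), n4→n5 (4); capacity 5 + 7 + 15 + 4 = 31.
Cut capacity 40 exceeds the max flow 31, so it is not minimum.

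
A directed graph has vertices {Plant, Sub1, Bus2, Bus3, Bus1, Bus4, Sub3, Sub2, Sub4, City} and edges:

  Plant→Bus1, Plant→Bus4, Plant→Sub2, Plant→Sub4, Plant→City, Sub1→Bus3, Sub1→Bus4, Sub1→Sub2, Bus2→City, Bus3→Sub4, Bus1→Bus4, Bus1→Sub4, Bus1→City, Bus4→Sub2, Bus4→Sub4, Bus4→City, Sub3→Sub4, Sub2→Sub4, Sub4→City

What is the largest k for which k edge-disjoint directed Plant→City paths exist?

4

Assign every edge capacity 1; by Menger, the answer equals the max flow.
Path Plant→City (+1); total 1.
Path Plant→Bus1→City (+1); total 2.
Path Plant→Bus4→City (+1); total 3.
Path Plant→Sub4→City (+1); total 4.
No residual Plant→City path; max flow = 4.
Certifying cut of size 4: {Plant→Bus1, Plant→Bus4, Plant→City, Sub4→City}.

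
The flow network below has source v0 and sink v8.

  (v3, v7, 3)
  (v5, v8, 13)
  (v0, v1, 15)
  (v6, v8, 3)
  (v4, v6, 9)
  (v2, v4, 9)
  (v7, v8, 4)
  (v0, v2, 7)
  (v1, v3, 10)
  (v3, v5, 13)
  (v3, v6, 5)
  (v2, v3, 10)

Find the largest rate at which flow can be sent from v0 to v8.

17

Augment v0→v1→v3→v5→v8: bottleneck 10, flow now 10.
Augment v0→v2→v3→v5→v8: bottleneck 3, flow now 13.
Augment v0→v2→v3→v6→v8: bottleneck 3, flow now 16.
Augment v0→v2→v3→v7→v8: bottleneck 1, flow now 17.
No augmenting path remains; maximum flow = 17.
In the residual graph, reachable from v0: {v0, v1}.
Min-cut edges: v0→v2 (7), v1→v3 (10); capacity 7 + 10 = 17.
This cut is saturated, so no flow can exceed 17.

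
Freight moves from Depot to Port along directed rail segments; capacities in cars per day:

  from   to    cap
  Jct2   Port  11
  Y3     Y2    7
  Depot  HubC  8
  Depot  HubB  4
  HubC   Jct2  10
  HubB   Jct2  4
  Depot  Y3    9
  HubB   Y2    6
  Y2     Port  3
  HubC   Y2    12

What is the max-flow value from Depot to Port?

14

Augment Depot→HubC→Y2→Port: bottleneck 3, flow now 3.
Augment Depot→HubC→Jct2→Port: bottleneck 5, flow now 8.
Augment Depot→HubB→Jct2→Port: bottleneck 4, flow now 12.
Augment Depot→Y3→Y2→HubC→Jct2→Port: bottleneck 2, flow now 14. (uses reverse residual edge)
No augmenting path remains; maximum flow = 14.
In the residual graph, reachable from Depot: {Depot, HubC, HubB, Y3, Y2, Jct2}.
Min-cut edges: Y2→Port (3), Jct2→Port (11); capacity 3 + 11 = 14.
This cut is saturated, so no flow can exceed 14.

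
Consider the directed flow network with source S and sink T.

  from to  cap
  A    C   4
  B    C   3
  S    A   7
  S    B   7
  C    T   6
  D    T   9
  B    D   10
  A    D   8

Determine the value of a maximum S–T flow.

Augment S→A→C→T: bottleneck 4, flow now 4.
Augment S→A→D→T: bottleneck 3, flow now 7.
Augment S→B→C→T: bottleneck 2, flow now 9.
Augment S→B→D→T: bottleneck 5, flow now 14.
No augmenting path remains; maximum flow = 14.
In the residual graph, reachable from S: {S}.
Min-cut edges: S→A (7), S→B (7); capacity 7 + 7 = 14.
This cut is saturated, so no flow can exceed 14.

14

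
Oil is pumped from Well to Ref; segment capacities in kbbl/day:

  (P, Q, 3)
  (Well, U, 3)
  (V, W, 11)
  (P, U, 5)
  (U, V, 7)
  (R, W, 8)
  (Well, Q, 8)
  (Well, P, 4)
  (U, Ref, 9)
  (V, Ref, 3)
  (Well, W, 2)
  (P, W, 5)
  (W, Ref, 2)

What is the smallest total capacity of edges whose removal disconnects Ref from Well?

Augment Well→U→Ref: bottleneck 3, flow now 3.
Augment Well→W→Ref: bottleneck 2, flow now 5.
Augment Well→P→U→Ref: bottleneck 4, flow now 9.
No augmenting path remains; maximum flow = 9.
By max-flow min-cut, the minimum cut capacity equals the max flow.
In the residual graph, reachable from Well: {Well, Q}.
Min-cut edges: Well→P (4), Well→U (3), Well→W (2); capacity 4 + 3 + 2 = 9.

9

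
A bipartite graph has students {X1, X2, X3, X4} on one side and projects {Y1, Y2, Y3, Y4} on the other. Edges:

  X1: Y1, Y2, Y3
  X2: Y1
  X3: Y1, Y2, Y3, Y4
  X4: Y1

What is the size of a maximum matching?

Unit-capacity flow: source→left, listed edges, right→sink; max matching = max flow.
Augmenting path X1→Y1 (+1); matched 1.
Augmenting path X3→Y2 (+1); matched 2.
Augmenting path X2→Y1→X1→Y3 (+1); matched 3.
No augmenting path remains; maximum matching = 3.
König certificate: {X1, X3, Y1} is a vertex cover of size 3 (every listed pair touches it), so no matching can be larger.

3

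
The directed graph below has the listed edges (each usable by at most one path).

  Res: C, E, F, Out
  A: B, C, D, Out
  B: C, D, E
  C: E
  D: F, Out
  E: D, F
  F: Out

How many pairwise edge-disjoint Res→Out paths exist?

3

Assign every edge capacity 1; by Menger, the answer equals the max flow.
Path Res→Out (+1); total 1.
Path Res→F→Out (+1); total 2.
Path Res→E→D→Out (+1); total 3.
No residual Res→Out path; max flow = 3.
Certifying cut of size 3: {E→D, F→Out, Res→Out}.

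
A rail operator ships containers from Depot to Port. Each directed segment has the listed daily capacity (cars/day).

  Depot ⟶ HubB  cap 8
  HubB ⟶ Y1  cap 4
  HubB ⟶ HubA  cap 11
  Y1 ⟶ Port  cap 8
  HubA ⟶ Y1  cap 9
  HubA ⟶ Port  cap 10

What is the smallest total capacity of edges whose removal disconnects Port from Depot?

Augment Depot→HubB→Y1→Port: bottleneck 4, flow now 4.
Augment Depot→HubB→HubA→Port: bottleneck 4, flow now 8.
No augmenting path remains; maximum flow = 8.
By max-flow min-cut, the minimum cut capacity equals the max flow.
In the residual graph, reachable from Depot: {Depot}.
Min-cut edges: Depot→HubB (8); capacity 8 = 8.

8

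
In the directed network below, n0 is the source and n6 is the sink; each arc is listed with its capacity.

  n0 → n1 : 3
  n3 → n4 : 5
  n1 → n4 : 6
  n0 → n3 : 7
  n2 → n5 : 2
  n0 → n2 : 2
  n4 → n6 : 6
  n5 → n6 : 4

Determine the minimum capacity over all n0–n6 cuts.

8

Augment n0→n1→n4→n6: bottleneck 3, flow now 3.
Augment n0→n2→n5→n6: bottleneck 2, flow now 5.
Augment n0→n3→n4→n6: bottleneck 3, flow now 8.
No augmenting path remains; maximum flow = 8.
By max-flow min-cut, the minimum cut capacity equals the max flow.
In the residual graph, reachable from n0: {n0, n1, n3, n4}.
Min-cut edges: n0→n2 (2), n4→n6 (6); capacity 2 + 6 = 8.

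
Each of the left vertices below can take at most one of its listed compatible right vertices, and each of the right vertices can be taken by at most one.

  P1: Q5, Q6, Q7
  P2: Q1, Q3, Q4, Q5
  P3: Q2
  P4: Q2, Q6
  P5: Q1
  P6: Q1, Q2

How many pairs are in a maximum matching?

5

Unit-capacity flow: source→left, listed edges, right→sink; max matching = max flow.
Augmenting path P1→Q5 (+1); matched 1.
Augmenting path P2→Q1 (+1); matched 2.
Augmenting path P3→Q2 (+1); matched 3.
Augmenting path P4→Q6 (+1); matched 4.
Augmenting path P5→Q1→P2→Q3 (+1); matched 5.
No augmenting path remains; maximum matching = 5.
König certificate: {P1, P2, P4, Q1, Q2} is a vertex cover of size 5 (every listed pair touches it), so no matching can be larger.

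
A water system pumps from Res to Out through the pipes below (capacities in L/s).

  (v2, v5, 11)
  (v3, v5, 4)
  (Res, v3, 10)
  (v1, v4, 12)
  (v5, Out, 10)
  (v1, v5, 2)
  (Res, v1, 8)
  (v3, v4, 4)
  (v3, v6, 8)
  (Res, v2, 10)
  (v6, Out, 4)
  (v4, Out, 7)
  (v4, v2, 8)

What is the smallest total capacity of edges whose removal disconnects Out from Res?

Augment Res→v1→v4→Out: bottleneck 7, flow now 7.
Augment Res→v1→v5→Out: bottleneck 1, flow now 8.
Augment Res→v2→v5→Out: bottleneck 9, flow now 17.
Augment Res→v3→v6→Out: bottleneck 4, flow now 21.
No augmenting path remains; maximum flow = 21.
By max-flow min-cut, the minimum cut capacity equals the max flow.
In the residual graph, reachable from Res: {Res, v1, v2, v3, v4, v5, v6}.
Min-cut edges: v4→Out (7), v5→Out (10), v6→Out (4); capacity 7 + 10 + 4 = 21.

21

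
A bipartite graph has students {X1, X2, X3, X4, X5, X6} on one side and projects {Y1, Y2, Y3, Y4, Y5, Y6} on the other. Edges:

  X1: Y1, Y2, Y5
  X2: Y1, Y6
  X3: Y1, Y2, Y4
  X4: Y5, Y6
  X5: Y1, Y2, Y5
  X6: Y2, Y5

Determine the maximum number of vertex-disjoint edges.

5

Unit-capacity flow: source→left, listed edges, right→sink; max matching = max flow.
Augmenting path X1→Y1 (+1); matched 1.
Augmenting path X2→Y6 (+1); matched 2.
Augmenting path X3→Y2 (+1); matched 3.
Augmenting path X4→Y5 (+1); matched 4.
Augmenting path X5→Y2→X3→Y4 (+1); matched 5.
No augmenting path remains; maximum matching = 5.
König certificate: {X3, Y1, Y2, Y5, Y6} is a vertex cover of size 5 (every listed pair touches it), so no matching can be larger.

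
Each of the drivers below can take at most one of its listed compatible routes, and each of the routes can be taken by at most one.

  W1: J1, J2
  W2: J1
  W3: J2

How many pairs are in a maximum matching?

Unit-capacity flow: source→left, listed edges, right→sink; max matching = max flow.
Augmenting path W1→J1 (+1); matched 1.
Augmenting path W3→J2 (+1); matched 2.
No augmenting path remains; maximum matching = 2.
König certificate: {J1, J2} is a vertex cover of size 2 (every listed pair touches it), so no matching can be larger.

2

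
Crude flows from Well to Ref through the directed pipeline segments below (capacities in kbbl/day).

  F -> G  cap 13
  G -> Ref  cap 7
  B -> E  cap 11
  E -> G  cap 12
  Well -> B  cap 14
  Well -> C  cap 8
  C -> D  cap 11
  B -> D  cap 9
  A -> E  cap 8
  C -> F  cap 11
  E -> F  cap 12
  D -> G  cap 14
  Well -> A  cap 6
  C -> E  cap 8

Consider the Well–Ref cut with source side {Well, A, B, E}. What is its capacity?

Edges leaving {Well, A, B, E}: Well→C (8), B→D (9), E→F (12), E→G (12).
Cut capacity = 8 + 9 + 12 + 12 = 41.

41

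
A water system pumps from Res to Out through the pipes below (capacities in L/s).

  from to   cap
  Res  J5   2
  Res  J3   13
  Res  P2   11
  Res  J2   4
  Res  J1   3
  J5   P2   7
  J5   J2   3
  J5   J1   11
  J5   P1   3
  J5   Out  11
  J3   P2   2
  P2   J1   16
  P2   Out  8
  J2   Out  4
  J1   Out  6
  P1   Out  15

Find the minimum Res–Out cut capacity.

Augment Res→J5→Out: bottleneck 2, flow now 2.
Augment Res→P2→Out: bottleneck 8, flow now 10.
Augment Res→J2→Out: bottleneck 4, flow now 14.
Augment Res→J1→Out: bottleneck 3, flow now 17.
Augment Res→P2→J1→Out: bottleneck 3, flow now 20.
No augmenting path remains; maximum flow = 20.
By max-flow min-cut, the minimum cut capacity equals the max flow.
In the residual graph, reachable from Res: {Res, J3, P2, J1}.
Min-cut edges: Res→J5 (2), Res→J2 (4), P2→Out (8), J1→Out (6); capacity 2 + 4 + 8 + 6 = 20.

20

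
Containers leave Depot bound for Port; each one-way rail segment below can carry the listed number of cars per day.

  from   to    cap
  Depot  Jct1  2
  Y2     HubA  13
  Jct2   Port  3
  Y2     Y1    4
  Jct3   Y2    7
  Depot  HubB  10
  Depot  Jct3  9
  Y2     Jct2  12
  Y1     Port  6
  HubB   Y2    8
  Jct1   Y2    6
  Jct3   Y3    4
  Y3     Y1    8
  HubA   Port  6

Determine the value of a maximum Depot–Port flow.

Augment Depot→HubB→Y2→Jct2→Port: bottleneck 3, flow now 3.
Augment Depot→HubB→Y2→Y1→Port: bottleneck 4, flow now 7.
Augment Depot→HubB→Y2→HubA→Port: bottleneck 1, flow now 8.
Augment Depot→Jct3→Y2→HubA→Port: bottleneck 5, flow now 13.
Augment Depot→Jct3→Y3→Y1→Port: bottleneck 2, flow now 15.
No augmenting path remains; maximum flow = 15.
In the residual graph, reachable from Depot: {Depot, HubB, Jct3, Jct1, Y2, Y3, Jct2, Y1, HubA}.
Min-cut edges: Jct2→Port (3), Y1→Port (6), HubA→Port (6); capacity 3 + 6 + 6 = 15.
This cut is saturated, so no flow can exceed 15.

15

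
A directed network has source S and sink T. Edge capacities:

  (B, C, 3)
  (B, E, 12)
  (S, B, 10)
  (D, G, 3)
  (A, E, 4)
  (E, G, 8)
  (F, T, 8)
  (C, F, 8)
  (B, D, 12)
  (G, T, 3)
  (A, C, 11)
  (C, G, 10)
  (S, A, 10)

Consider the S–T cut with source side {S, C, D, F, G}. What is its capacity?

31

Edges leaving {S, C, D, F, G}: S→A (10), S→B (10), F→T (8), G→T (3).
Cut capacity = 10 + 10 + 8 + 3 = 31.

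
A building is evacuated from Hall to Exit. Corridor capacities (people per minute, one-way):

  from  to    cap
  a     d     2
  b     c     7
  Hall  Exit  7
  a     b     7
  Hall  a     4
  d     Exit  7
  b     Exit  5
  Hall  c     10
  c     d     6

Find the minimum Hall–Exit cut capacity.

17

Augment Hall→Exit: bottleneck 7, flow now 7.
Augment Hall→a→b→Exit: bottleneck 4, flow now 11.
Augment Hall→c→d→Exit: bottleneck 6, flow now 17.
No augmenting path remains; maximum flow = 17.
By max-flow min-cut, the minimum cut capacity equals the max flow.
In the residual graph, reachable from Hall: {Hall, c}.
Min-cut edges: Hall→a (4), Hall→Exit (7), c→d (6); capacity 4 + 7 + 6 = 17.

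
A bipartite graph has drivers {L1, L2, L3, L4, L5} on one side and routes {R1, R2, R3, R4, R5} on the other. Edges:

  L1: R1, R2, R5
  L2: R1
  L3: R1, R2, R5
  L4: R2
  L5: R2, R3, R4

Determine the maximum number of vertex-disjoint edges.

4

Unit-capacity flow: source→left, listed edges, right→sink; max matching = max flow.
Augmenting path L1→R1 (+1); matched 1.
Augmenting path L3→R2 (+1); matched 2.
Augmenting path L5→R3 (+1); matched 3.
Augmenting path L2→R1→L1→R5 (+1); matched 4.
No augmenting path remains; maximum matching = 4.
König certificate: {L5, R1, R2, R5} is a vertex cover of size 4 (every listed pair touches it), so no matching can be larger.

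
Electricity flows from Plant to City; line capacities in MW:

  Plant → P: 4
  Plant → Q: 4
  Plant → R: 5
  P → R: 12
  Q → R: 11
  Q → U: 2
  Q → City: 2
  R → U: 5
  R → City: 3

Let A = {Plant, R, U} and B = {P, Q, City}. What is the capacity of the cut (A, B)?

11

Edges leaving {Plant, R, U}: Plant→P (4), Plant→Q (4), R→City (3).
Cut capacity = 4 + 4 + 3 = 11.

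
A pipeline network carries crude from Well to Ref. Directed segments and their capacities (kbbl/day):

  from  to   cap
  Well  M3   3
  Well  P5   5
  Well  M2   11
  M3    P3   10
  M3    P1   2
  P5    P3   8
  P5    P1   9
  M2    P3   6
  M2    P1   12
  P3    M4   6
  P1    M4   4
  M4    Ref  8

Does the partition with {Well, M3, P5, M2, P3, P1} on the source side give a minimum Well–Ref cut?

No — its capacity is 10, but the minimum cut has capacity 8.

Given cut capacity: 6 + 4 = 10.
Augment Well→M3→P3→M4→Ref: bottleneck 3, flow now 3.
Augment Well→P5→P3→M4→Ref: bottleneck 3, flow now 6.
Augment Well→P5→P1→M4→Ref: bottleneck 2, flow now 8.
No augmenting path remains; maximum flow = 8.
In the residual graph, reachable from Well: {Well, M3, P5, M2, P3, P1, M4}.
Min-cut edges: M4→Ref (8); capacity 8 = 8.
Cut capacity 10 exceeds the max flow 8, so it is not minimum.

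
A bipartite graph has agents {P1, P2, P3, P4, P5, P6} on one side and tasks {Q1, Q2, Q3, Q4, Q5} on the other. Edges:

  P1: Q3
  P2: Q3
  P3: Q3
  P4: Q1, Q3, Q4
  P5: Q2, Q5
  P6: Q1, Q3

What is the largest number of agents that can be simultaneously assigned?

Unit-capacity flow: source→left, listed edges, right→sink; max matching = max flow.
Augmenting path P1→Q3 (+1); matched 1.
Augmenting path P4→Q1 (+1); matched 2.
Augmenting path P5→Q2 (+1); matched 3.
Augmenting path P6→Q1→P4→Q4 (+1); matched 4.
No augmenting path remains; maximum matching = 4.
König certificate: {P4, P5, P6, Q3} is a vertex cover of size 4 (every listed pair touches it), so no matching can be larger.

4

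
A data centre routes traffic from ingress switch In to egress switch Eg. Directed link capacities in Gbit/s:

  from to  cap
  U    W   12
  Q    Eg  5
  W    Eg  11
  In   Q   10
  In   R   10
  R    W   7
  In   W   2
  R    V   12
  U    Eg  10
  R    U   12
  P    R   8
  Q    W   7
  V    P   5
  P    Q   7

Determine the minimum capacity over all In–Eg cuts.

Augment In→Q→Eg: bottleneck 5, flow now 5.
Augment In→W→Eg: bottleneck 2, flow now 7.
Augment In→Q→W→Eg: bottleneck 5, flow now 12.
Augment In→R→U→Eg: bottleneck 10, flow now 22.
No augmenting path remains; maximum flow = 22.
By max-flow min-cut, the minimum cut capacity equals the max flow.
In the residual graph, reachable from In: {In}.
Min-cut edges: In→Q (10), In→R (10), In→W (2); capacity 10 + 10 + 2 = 22.

22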